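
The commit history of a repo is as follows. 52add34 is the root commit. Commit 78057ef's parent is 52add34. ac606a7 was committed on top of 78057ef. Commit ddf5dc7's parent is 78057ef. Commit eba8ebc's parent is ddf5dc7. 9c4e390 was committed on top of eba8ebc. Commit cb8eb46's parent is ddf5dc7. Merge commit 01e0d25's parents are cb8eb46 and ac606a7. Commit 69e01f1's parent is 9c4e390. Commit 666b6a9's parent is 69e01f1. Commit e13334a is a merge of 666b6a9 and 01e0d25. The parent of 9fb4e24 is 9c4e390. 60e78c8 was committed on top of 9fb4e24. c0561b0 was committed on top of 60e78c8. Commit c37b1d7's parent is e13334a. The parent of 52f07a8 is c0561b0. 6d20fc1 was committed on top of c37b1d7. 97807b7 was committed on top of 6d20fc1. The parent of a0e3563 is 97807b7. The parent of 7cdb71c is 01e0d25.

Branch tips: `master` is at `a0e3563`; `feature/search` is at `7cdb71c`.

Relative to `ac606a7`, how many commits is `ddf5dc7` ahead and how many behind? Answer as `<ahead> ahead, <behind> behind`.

1 ahead, 1 behind

Reachable from ddf5dc7: {52add34, 78057ef, ddf5dc7}.
Reachable from ac606a7: {52add34, 78057ef, ac606a7}.
Only in ddf5dc7's history (ahead): {ddf5dc7} — 1.
Only in ac606a7's history (behind): {ac606a7} — 1.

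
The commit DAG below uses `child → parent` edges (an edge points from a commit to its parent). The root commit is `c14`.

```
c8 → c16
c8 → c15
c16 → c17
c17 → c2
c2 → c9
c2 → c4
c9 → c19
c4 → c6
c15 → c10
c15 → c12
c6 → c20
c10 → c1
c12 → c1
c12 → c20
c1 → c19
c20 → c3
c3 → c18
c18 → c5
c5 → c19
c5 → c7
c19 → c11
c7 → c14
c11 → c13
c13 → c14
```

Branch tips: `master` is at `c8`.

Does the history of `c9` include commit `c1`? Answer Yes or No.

Ancestors of c9: {c11, c13, c14, c19, c9}.
c1 is not in that set, so it is not an ancestor of c9.

No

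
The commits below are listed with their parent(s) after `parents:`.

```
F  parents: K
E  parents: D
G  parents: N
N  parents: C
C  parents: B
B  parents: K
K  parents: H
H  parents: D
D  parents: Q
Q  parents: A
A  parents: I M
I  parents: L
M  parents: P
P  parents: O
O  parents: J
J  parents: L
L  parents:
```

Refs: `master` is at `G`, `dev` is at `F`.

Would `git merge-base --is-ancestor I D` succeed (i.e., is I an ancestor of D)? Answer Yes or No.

Ancestors of D (commits reachable by following parents): {A, D, I, J, L, M, O, P, Q}.
I is in that set, so it is an ancestor of D.

Yes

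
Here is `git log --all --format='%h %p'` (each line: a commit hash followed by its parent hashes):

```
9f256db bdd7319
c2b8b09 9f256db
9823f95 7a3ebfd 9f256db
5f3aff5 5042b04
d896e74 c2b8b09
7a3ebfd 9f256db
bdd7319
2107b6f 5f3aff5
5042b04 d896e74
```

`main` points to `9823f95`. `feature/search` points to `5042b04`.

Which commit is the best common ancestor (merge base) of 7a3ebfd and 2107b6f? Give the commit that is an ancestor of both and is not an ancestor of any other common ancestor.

9f256db

Ancestors of 7a3ebfd: {7a3ebfd, 9f256db, bdd7319}.
Ancestors of 2107b6f: {2107b6f, 5042b04, 5f3aff5, 9f256db, bdd7319, c2b8b09, d896e74}.
Common ancestors: {9f256db, bdd7319}.
Among these, 9f256db is not an ancestor of any other common ancestor — it is the merge base.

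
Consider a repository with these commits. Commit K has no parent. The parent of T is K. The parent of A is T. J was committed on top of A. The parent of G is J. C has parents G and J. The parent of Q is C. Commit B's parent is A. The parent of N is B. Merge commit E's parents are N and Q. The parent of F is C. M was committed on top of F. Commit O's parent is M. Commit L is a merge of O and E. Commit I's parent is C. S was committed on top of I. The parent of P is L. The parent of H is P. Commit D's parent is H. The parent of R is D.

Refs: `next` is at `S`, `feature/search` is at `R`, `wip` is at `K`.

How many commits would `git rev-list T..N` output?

3

Reachable from N: {A, B, K, N, T}.
Reachable from T: {K, T}.
In N's history but not T's: {A, B, N} — 3 commits.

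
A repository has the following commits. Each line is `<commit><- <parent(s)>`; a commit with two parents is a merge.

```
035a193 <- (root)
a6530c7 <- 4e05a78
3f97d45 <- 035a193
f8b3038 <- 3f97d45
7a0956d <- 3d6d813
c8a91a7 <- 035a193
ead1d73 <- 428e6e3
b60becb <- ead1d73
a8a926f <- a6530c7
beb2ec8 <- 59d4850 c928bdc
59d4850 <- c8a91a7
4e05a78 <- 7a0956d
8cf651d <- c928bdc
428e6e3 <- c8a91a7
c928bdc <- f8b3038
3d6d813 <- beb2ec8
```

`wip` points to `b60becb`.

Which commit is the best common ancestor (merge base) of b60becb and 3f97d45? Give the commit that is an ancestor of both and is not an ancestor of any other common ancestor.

Ancestors of b60becb: {035a193, 428e6e3, b60becb, c8a91a7, ead1d73}.
Ancestors of 3f97d45: {035a193, 3f97d45}.
Common ancestors: {035a193}.
The only common ancestor is 035a193, so it is the merge base.

035a193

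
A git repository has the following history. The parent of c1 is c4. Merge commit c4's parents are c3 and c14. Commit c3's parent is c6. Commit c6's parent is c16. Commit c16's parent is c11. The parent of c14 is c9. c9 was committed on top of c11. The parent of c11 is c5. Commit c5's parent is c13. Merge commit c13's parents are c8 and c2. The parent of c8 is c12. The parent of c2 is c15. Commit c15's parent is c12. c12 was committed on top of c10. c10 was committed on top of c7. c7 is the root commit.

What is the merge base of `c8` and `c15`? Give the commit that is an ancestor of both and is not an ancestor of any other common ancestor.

Ancestors of c8: {c10, c12, c7, c8}.
Ancestors of c15: {c10, c12, c15, c7}.
Common ancestors: {c10, c12, c7}.
Among these, c12 is not an ancestor of any other common ancestor — it is the merge base.

c12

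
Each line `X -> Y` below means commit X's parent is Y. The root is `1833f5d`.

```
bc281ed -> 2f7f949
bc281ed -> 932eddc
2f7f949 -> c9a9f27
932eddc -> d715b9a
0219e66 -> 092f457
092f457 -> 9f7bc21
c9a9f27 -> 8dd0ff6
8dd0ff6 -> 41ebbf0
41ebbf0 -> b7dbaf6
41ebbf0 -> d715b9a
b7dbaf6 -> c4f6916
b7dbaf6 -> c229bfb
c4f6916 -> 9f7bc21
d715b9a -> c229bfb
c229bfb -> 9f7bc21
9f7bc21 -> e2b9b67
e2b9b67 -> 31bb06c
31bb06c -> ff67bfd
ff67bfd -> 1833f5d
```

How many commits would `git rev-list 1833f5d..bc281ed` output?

Reachable from bc281ed: {1833f5d, 2f7f949, 31bb06c, 41ebbf0, 8dd0ff6, 932eddc, 9f7bc21, b7dbaf6, bc281ed, c229bfb, c4f6916, c9a9f27, d715b9a, e2b9b67, ff67bfd}.
Reachable from 1833f5d: {1833f5d}.
In bc281ed's history but not 1833f5d's: {2f7f949, 31bb06c, 41ebbf0, 8dd0ff6, 932eddc, 9f7bc21, b7dbaf6, bc281ed, c229bfb, c4f6916, c9a9f27, d715b9a, e2b9b67, ff67bfd} — 14 commits.

14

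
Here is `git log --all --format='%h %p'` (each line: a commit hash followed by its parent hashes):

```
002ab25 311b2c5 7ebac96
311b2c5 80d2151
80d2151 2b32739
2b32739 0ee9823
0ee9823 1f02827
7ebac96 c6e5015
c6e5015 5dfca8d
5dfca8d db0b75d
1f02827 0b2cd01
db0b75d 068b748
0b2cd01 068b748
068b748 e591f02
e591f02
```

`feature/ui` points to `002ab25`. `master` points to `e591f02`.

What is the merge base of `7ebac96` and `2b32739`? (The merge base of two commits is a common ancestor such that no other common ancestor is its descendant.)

Ancestors of 7ebac96: {068b748, 5dfca8d, 7ebac96, c6e5015, db0b75d, e591f02}.
Ancestors of 2b32739: {068b748, 0b2cd01, 0ee9823, 1f02827, 2b32739, e591f02}.
Common ancestors: {068b748, e591f02}.
Among these, 068b748 is not an ancestor of any other common ancestor — it is the merge base.

068b748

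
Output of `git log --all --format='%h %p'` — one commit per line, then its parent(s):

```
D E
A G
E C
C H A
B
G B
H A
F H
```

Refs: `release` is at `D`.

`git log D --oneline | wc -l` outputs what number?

Walking parent pointers from D: reachable set = {A, B, C, D, E, G, H}.
That is 7 commits.

7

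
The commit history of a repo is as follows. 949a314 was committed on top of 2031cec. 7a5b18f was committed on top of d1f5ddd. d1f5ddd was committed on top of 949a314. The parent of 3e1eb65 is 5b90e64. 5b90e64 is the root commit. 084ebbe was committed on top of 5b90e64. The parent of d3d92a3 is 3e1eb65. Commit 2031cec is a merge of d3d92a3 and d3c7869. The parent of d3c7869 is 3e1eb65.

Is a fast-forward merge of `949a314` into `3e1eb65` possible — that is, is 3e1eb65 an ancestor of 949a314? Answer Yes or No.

Yes

A fast-forward from 3e1eb65 to 949a314 is possible iff 3e1eb65 is an ancestor of 949a314.
Ancestors of 949a314: {2031cec, 3e1eb65, 5b90e64, 949a314, d3c7869, d3d92a3}.
3e1eb65 is among them, so fast-forward is possible.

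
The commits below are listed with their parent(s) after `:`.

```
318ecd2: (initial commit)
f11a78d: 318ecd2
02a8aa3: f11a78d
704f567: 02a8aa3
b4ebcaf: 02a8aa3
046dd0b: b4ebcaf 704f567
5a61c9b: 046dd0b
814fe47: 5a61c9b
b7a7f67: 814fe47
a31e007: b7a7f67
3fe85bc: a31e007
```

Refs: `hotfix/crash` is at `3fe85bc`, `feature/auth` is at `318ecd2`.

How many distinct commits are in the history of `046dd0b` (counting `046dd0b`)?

6

Walking parent pointers from 046dd0b: reachable set = {02a8aa3, 046dd0b, 318ecd2, 704f567, b4ebcaf, f11a78d}.
That is 6 commits.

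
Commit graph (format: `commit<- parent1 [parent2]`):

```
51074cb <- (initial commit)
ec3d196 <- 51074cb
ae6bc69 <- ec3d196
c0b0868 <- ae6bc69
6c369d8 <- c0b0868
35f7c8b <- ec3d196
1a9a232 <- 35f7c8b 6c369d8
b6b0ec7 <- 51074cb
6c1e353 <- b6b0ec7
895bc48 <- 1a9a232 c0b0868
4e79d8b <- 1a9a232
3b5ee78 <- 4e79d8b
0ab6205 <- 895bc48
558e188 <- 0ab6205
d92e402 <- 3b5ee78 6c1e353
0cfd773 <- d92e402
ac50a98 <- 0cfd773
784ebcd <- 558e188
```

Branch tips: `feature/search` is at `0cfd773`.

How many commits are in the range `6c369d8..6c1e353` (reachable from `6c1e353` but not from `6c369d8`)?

2

Reachable from 6c1e353: {51074cb, 6c1e353, b6b0ec7}.
Reachable from 6c369d8: {51074cb, 6c369d8, ae6bc69, c0b0868, ec3d196}.
In 6c1e353's history but not 6c369d8's: {6c1e353, b6b0ec7} — 2 commits.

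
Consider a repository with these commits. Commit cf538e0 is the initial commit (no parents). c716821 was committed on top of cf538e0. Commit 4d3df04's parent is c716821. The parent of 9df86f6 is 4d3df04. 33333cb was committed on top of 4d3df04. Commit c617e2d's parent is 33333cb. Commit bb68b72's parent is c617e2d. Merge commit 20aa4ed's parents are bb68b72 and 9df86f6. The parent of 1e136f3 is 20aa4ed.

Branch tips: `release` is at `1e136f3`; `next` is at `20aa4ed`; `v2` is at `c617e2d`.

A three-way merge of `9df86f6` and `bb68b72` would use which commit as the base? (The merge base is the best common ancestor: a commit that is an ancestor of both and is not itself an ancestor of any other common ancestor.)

4d3df04

Ancestors of 9df86f6: {4d3df04, 9df86f6, c716821, cf538e0}.
Ancestors of bb68b72: {33333cb, 4d3df04, bb68b72, c617e2d, c716821, cf538e0}.
Common ancestors: {4d3df04, c716821, cf538e0}.
Among these, 4d3df04 is not an ancestor of any other common ancestor — it is the merge base.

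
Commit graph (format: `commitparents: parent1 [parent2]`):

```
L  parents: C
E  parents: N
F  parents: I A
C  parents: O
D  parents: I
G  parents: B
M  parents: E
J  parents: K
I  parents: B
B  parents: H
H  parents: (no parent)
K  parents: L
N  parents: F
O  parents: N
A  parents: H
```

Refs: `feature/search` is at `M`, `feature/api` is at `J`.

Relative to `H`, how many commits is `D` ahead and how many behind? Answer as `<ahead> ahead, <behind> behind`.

Reachable from D: {B, D, H, I}.
Reachable from H: {H}.
Only in D's history (ahead): {B, D, I} — 3.
Only in H's history (behind): {} — 0.

3 ahead, 0 behind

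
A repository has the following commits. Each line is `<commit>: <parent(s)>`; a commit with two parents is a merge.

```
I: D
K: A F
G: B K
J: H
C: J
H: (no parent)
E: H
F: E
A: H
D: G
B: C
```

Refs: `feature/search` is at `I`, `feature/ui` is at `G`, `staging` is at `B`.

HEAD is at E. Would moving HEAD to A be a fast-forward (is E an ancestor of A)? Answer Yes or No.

A fast-forward from E to A is possible iff E is an ancestor of A.
Ancestors of A: {A, H}.
E is not among them, so fast-forward is not possible.

No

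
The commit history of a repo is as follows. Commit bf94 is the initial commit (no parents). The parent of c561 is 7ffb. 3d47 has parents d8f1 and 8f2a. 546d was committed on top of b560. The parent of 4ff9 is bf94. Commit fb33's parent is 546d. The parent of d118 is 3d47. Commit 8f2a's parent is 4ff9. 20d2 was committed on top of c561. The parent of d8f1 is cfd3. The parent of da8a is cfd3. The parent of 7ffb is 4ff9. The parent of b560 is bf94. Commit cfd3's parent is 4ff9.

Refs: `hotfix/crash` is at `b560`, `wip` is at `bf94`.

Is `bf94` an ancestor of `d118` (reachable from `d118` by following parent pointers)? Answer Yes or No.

Yes

Ancestors of d118 (commits reachable by following parents): {3d47, 4ff9, 8f2a, bf94, cfd3, d118, d8f1}.
bf94 is in that set, so it is an ancestor of d118.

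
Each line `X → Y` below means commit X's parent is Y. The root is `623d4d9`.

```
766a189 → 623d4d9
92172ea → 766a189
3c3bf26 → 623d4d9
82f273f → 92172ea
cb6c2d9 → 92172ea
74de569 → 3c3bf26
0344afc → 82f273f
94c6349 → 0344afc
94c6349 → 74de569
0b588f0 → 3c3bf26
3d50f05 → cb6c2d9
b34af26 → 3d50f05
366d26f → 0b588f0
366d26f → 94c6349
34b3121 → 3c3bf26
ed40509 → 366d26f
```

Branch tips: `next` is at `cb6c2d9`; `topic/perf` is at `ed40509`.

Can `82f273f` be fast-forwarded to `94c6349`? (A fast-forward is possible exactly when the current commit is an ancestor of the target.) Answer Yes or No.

A fast-forward from 82f273f to 94c6349 is possible iff 82f273f is an ancestor of 94c6349.
Ancestors of 94c6349: {0344afc, 3c3bf26, 623d4d9, 74de569, 766a189, 82f273f, 92172ea, 94c6349}.
82f273f is among them, so fast-forward is possible.

Yes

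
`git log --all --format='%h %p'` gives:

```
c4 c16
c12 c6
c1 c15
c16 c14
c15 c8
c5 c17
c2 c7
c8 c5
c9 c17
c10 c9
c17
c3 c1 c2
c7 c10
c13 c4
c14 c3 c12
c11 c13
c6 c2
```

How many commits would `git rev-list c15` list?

4

Walking parent pointers from c15: reachable set = {c15, c17, c5, c8}.
That is 4 commits.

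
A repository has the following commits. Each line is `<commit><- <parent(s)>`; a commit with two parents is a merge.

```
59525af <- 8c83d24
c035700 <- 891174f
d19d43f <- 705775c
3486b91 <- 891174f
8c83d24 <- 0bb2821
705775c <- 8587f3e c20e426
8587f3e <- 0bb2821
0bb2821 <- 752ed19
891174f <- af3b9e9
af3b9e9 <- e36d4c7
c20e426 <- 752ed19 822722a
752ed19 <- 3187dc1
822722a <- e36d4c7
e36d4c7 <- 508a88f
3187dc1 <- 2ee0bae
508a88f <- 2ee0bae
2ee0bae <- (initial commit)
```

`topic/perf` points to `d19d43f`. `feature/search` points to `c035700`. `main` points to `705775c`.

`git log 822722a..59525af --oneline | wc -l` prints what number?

Reachable from 59525af: {0bb2821, 2ee0bae, 3187dc1, 59525af, 752ed19, 8c83d24}.
Reachable from 822722a: {2ee0bae, 508a88f, 822722a, e36d4c7}.
In 59525af's history but not 822722a's: {0bb2821, 3187dc1, 59525af, 752ed19, 8c83d24} — 5 commits.

5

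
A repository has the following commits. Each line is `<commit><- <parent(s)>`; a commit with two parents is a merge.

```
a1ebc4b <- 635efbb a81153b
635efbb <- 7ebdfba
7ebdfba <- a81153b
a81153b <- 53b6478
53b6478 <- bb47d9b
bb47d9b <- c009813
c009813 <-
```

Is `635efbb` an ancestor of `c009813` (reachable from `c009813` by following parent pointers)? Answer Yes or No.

No

Ancestors of c009813: {c009813}.
635efbb is not in that set, so it is not an ancestor of c009813.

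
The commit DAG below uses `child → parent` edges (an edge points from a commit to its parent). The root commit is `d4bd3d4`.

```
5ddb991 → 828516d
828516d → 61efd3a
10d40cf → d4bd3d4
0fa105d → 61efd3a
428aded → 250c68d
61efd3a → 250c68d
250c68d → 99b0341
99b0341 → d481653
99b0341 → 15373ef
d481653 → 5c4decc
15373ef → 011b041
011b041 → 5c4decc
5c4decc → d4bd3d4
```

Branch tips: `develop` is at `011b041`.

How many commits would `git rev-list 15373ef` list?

Walking parent pointers from 15373ef: reachable set = {011b041, 15373ef, 5c4decc, d4bd3d4}.
That is 4 commits.

4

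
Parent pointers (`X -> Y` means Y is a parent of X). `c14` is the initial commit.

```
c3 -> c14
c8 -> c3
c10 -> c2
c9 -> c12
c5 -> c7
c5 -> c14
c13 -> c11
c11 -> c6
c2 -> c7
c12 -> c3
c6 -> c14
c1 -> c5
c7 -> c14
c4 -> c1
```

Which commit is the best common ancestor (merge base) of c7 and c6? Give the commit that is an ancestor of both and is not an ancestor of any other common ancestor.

Ancestors of c7: {c14, c7}.
Ancestors of c6: {c14, c6}.
Common ancestors: {c14}.
The only common ancestor is c14, so it is the merge base.

c14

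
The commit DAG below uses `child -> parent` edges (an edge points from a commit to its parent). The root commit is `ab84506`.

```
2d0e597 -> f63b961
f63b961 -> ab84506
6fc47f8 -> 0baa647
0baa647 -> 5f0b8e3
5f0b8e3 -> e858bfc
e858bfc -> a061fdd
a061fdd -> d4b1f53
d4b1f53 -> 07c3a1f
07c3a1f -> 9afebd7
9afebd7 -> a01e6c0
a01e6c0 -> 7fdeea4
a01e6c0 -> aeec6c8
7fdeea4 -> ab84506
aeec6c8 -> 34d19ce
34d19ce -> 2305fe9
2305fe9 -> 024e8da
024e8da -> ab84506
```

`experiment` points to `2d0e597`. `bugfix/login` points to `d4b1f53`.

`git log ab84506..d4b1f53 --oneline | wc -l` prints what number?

Reachable from d4b1f53: {024e8da, 07c3a1f, 2305fe9, 34d19ce, 7fdeea4, 9afebd7, a01e6c0, ab84506, aeec6c8, d4b1f53}.
Reachable from ab84506: {ab84506}.
In d4b1f53's history but not ab84506's: {024e8da, 07c3a1f, 2305fe9, 34d19ce, 7fdeea4, 9afebd7, a01e6c0, aeec6c8, d4b1f53} — 9 commits.

9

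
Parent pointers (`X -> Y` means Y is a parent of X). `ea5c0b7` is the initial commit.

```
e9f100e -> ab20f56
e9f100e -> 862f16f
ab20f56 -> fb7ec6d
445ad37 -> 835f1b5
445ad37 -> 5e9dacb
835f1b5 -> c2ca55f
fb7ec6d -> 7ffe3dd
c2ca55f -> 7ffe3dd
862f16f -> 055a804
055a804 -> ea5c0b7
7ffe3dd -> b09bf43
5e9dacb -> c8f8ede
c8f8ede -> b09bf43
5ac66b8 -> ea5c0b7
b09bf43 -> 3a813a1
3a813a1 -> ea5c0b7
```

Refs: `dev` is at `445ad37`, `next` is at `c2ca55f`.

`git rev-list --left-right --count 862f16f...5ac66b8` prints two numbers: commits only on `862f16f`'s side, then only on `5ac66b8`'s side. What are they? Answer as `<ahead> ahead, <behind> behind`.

Reachable from 862f16f: {055a804, 862f16f, ea5c0b7}.
Reachable from 5ac66b8: {5ac66b8, ea5c0b7}.
Only in 862f16f's history (ahead): {055a804, 862f16f} — 2.
Only in 5ac66b8's history (behind): {5ac66b8} — 1.

2 ahead, 1 behind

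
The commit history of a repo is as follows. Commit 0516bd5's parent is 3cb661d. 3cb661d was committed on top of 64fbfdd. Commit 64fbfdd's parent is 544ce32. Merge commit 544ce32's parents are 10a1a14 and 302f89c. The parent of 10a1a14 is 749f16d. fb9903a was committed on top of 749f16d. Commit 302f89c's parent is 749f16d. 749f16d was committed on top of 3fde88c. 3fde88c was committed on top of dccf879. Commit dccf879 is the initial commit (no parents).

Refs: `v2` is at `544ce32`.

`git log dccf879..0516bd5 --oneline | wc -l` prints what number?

8

Reachable from 0516bd5: {0516bd5, 10a1a14, 302f89c, 3cb661d, 3fde88c, 544ce32, 64fbfdd, 749f16d, dccf879}.
Reachable from dccf879: {dccf879}.
In 0516bd5's history but not dccf879's: {0516bd5, 10a1a14, 302f89c, 3cb661d, 3fde88c, 544ce32, 64fbfdd, 749f16d} — 8 commits.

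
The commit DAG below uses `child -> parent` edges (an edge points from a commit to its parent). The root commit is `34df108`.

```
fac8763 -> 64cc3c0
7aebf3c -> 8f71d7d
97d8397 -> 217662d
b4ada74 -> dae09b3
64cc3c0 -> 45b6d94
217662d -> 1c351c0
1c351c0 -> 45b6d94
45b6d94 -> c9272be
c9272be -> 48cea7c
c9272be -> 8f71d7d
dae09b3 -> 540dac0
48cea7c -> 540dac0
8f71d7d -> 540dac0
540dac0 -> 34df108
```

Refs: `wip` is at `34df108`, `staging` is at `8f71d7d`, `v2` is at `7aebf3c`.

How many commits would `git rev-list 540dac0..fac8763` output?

Reachable from fac8763: {34df108, 45b6d94, 48cea7c, 540dac0, 64cc3c0, 8f71d7d, c9272be, fac8763}.
Reachable from 540dac0: {34df108, 540dac0}.
In fac8763's history but not 540dac0's: {45b6d94, 48cea7c, 64cc3c0, 8f71d7d, c9272be, fac8763} — 6 commits.

6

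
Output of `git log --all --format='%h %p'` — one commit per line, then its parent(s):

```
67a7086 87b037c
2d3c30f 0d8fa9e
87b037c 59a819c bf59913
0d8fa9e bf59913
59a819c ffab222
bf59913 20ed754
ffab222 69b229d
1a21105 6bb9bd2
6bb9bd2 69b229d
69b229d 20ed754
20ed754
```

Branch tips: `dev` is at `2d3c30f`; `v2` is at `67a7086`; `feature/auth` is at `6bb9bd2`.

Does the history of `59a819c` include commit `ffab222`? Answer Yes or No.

Yes

Ancestors of 59a819c (commits reachable by following parents): {20ed754, 59a819c, 69b229d, ffab222}.
ffab222 is in that set, so it is an ancestor of 59a819c.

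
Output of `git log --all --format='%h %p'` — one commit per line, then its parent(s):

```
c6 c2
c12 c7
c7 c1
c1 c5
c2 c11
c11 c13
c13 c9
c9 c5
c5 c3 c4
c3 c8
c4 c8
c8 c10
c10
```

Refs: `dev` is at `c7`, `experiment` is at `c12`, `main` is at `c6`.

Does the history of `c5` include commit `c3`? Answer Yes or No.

Yes

Ancestors of c5 (commits reachable by following parents): {c10, c3, c4, c5, c8}.
c3 is in that set, so it is an ancestor of c5.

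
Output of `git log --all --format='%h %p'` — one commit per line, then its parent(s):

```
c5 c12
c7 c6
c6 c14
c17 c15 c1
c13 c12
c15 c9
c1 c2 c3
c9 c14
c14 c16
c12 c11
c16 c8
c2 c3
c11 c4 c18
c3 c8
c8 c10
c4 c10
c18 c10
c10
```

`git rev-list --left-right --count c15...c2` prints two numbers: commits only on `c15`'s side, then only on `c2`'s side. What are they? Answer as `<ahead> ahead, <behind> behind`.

Reachable from c15: {c10, c14, c15, c16, c8, c9}.
Reachable from c2: {c10, c2, c3, c8}.
Only in c15's history (ahead): {c14, c15, c16, c9} — 4.
Only in c2's history (behind): {c2, c3} — 2.

4 ahead, 2 behind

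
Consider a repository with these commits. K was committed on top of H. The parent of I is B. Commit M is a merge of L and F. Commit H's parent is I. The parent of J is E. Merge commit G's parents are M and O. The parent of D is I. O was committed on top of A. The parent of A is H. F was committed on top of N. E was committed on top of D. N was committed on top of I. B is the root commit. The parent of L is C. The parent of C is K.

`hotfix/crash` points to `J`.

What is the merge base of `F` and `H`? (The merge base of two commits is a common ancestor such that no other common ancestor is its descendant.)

I

Ancestors of F: {B, F, I, N}.
Ancestors of H: {B, H, I}.
Common ancestors: {B, I}.
Among these, I is not an ancestor of any other common ancestor — it is the merge base.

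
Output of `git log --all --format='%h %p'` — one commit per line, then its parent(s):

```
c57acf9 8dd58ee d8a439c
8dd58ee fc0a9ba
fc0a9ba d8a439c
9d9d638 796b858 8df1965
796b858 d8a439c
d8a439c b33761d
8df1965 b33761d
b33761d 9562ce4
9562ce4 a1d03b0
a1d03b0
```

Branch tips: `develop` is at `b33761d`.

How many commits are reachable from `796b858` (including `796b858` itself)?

5

Walking parent pointers from 796b858: reachable set = {796b858, 9562ce4, a1d03b0, b33761d, d8a439c}.
That is 5 commits.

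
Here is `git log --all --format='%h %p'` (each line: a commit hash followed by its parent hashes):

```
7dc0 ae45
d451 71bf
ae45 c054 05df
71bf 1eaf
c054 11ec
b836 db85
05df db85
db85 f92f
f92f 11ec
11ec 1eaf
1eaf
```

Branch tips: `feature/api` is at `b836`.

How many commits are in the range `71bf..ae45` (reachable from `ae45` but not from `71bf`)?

Reachable from ae45: {05df, 11ec, 1eaf, ae45, c054, db85, f92f}.
Reachable from 71bf: {1eaf, 71bf}.
In ae45's history but not 71bf's: {05df, 11ec, ae45, c054, db85, f92f} — 6 commits.

6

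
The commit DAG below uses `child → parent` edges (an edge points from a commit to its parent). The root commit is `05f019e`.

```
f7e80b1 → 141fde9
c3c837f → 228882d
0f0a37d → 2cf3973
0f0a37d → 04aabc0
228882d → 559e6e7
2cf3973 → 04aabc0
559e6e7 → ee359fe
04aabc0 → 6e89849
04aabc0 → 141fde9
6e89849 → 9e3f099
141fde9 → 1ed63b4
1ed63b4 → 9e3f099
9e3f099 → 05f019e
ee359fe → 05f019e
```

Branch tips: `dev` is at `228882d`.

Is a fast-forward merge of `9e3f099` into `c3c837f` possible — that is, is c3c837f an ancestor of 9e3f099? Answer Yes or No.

A fast-forward from c3c837f to 9e3f099 is possible iff c3c837f is an ancestor of 9e3f099.
Ancestors of 9e3f099: {05f019e, 9e3f099}.
c3c837f is not among them, so fast-forward is not possible.

No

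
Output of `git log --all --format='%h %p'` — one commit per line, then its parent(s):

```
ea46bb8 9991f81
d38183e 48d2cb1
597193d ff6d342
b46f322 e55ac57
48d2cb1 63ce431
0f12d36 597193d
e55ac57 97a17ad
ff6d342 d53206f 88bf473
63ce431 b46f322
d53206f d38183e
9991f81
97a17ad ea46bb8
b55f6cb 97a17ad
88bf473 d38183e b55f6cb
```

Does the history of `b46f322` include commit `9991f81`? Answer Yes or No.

Yes

Ancestors of b46f322 (commits reachable by following parents): {97a17ad, 9991f81, b46f322, e55ac57, ea46bb8}.
9991f81 is in that set, so it is an ancestor of b46f322.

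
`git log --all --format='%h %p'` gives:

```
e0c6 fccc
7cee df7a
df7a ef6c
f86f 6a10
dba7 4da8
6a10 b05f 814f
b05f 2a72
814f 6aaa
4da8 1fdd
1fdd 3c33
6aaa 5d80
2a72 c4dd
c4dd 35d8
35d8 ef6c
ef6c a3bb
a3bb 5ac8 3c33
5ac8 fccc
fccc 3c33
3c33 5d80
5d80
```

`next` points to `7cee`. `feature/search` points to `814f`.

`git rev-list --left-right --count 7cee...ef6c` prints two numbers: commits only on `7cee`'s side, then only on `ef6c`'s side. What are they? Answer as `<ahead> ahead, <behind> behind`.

2 ahead, 0 behind

Reachable from 7cee: {3c33, 5ac8, 5d80, 7cee, a3bb, df7a, ef6c, fccc}.
Reachable from ef6c: {3c33, 5ac8, 5d80, a3bb, ef6c, fccc}.
Only in 7cee's history (ahead): {7cee, df7a} — 2.
Only in ef6c's history (behind): {} — 0.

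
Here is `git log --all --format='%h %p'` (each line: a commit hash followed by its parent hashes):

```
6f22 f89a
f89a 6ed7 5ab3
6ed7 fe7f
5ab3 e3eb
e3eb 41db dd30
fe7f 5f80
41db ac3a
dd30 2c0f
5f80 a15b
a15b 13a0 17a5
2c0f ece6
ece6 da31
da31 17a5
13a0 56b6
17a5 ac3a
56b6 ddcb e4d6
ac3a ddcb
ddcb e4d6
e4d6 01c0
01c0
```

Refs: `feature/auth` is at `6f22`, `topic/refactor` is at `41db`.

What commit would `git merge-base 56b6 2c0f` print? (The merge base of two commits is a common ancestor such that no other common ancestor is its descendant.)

Ancestors of 56b6: {01c0, 56b6, ddcb, e4d6}.
Ancestors of 2c0f: {01c0, 17a5, 2c0f, ac3a, da31, ddcb, e4d6, ece6}.
Common ancestors: {01c0, ddcb, e4d6}.
Among these, ddcb is not an ancestor of any other common ancestor — it is the merge base.

ddcb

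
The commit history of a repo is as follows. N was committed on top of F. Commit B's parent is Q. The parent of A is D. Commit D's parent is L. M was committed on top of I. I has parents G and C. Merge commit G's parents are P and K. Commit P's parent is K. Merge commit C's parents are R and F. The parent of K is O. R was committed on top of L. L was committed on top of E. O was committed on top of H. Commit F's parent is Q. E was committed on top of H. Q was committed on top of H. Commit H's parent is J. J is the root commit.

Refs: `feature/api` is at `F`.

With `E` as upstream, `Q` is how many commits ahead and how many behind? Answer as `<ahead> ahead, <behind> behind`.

1 ahead, 1 behind

Reachable from Q: {H, J, Q}.
Reachable from E: {E, H, J}.
Only in Q's history (ahead): {Q} — 1.
Only in E's history (behind): {E} — 1.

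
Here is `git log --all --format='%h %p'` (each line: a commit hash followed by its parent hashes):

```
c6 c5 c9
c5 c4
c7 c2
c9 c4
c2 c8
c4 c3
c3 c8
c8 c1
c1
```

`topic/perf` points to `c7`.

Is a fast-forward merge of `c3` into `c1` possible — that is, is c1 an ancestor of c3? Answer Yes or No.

A fast-forward from c1 to c3 is possible iff c1 is an ancestor of c3.
Ancestors of c3: {c1, c3, c8}.
c1 is among them, so fast-forward is possible.

Yes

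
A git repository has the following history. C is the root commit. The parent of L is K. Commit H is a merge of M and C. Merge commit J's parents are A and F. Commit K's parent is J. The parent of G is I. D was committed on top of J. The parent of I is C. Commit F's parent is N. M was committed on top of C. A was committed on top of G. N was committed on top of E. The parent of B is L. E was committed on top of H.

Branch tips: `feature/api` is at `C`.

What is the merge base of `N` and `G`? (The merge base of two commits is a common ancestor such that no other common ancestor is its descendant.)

Ancestors of N: {C, E, H, M, N}.
Ancestors of G: {C, G, I}.
Common ancestors: {C}.
The only common ancestor is C, so it is the merge base.

C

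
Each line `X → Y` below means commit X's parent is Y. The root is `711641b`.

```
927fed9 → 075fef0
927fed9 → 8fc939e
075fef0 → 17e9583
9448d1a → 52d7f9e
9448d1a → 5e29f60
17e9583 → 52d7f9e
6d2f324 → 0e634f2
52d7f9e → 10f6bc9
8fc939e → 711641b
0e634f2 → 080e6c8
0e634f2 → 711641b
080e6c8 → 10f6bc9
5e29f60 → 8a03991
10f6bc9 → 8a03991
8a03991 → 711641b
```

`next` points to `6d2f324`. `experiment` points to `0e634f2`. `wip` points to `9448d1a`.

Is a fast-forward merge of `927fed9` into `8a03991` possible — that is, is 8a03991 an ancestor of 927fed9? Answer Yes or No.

A fast-forward from 8a03991 to 927fed9 is possible iff 8a03991 is an ancestor of 927fed9.
Ancestors of 927fed9: {075fef0, 10f6bc9, 17e9583, 52d7f9e, 711641b, 8a03991, 8fc939e, 927fed9}.
8a03991 is among them, so fast-forward is possible.

Yes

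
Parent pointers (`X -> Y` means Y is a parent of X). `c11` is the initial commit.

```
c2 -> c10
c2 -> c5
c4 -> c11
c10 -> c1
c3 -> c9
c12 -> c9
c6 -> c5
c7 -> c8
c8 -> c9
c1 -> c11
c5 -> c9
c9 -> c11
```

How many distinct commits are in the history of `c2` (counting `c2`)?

6

Walking parent pointers from c2: reachable set = {c1, c10, c11, c2, c5, c9}.
That is 6 commits.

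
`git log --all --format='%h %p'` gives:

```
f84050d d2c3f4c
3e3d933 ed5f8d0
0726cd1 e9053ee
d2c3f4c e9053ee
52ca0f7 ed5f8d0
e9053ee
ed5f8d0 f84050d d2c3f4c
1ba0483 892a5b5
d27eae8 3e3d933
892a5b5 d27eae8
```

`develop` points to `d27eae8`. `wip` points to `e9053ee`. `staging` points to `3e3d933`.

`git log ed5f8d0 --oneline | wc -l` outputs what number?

Walking parent pointers from ed5f8d0: reachable set = {d2c3f4c, e9053ee, ed5f8d0, f84050d}.
That is 4 commits.

4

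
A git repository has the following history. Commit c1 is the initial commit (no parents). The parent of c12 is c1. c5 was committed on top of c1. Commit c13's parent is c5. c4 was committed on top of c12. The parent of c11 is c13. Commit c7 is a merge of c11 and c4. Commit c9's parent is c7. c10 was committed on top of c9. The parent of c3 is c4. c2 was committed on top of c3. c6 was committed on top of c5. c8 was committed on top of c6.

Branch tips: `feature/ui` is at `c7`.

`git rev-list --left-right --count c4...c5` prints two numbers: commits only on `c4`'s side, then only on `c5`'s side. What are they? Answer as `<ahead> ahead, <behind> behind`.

Reachable from c4: {c1, c12, c4}.
Reachable from c5: {c1, c5}.
Only in c4's history (ahead): {c12, c4} — 2.
Only in c5's history (behind): {c5} — 1.

2 ahead, 1 behind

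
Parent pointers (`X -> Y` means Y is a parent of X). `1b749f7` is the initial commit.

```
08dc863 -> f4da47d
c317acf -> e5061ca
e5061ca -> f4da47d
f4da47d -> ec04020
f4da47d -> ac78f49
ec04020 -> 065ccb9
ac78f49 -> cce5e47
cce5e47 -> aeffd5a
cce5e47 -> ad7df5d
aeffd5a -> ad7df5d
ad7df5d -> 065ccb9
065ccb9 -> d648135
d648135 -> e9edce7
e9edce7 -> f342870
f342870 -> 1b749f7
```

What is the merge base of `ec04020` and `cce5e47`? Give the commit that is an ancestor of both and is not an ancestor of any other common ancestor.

065ccb9

Ancestors of ec04020: {065ccb9, 1b749f7, d648135, e9edce7, ec04020, f342870}.
Ancestors of cce5e47: {065ccb9, 1b749f7, ad7df5d, aeffd5a, cce5e47, d648135, e9edce7, f342870}.
Common ancestors: {065ccb9, 1b749f7, d648135, e9edce7, f342870}.
Among these, 065ccb9 is not an ancestor of any other common ancestor — it is the merge base.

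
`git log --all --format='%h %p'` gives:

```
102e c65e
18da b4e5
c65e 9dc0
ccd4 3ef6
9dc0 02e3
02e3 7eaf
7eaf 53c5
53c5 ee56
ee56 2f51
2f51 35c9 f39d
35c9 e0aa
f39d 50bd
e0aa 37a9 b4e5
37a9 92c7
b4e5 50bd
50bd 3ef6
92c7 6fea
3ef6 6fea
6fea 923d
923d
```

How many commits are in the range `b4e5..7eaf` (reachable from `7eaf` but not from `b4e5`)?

9

Reachable from 7eaf: {2f51, 35c9, 37a9, 3ef6, 50bd, 53c5, 6fea, 7eaf, 923d, 92c7, b4e5, e0aa, ee56, f39d}.
Reachable from b4e5: {3ef6, 50bd, 6fea, 923d, b4e5}.
In 7eaf's history but not b4e5's: {2f51, 35c9, 37a9, 53c5, 7eaf, 92c7, e0aa, ee56, f39d} — 9 commits.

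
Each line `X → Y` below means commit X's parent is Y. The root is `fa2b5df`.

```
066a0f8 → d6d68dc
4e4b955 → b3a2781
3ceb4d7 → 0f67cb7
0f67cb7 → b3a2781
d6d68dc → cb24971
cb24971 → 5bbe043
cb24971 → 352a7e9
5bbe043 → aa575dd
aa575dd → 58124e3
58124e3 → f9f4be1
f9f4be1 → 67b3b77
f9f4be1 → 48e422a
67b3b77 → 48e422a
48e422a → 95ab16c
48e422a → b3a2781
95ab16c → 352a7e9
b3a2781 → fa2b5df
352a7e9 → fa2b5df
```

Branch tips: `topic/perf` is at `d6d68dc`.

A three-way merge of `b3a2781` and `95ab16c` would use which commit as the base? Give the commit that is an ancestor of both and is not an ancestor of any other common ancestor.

Ancestors of b3a2781: {b3a2781, fa2b5df}.
Ancestors of 95ab16c: {352a7e9, 95ab16c, fa2b5df}.
Common ancestors: {fa2b5df}.
The only common ancestor is fa2b5df, so it is the merge base.

fa2b5df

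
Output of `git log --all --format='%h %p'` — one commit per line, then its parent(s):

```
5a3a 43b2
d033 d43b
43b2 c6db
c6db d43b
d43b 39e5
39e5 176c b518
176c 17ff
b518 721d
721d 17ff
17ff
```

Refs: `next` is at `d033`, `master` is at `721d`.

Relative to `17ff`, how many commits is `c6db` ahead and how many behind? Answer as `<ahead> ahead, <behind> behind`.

Reachable from c6db: {176c, 17ff, 39e5, 721d, b518, c6db, d43b}.
Reachable from 17ff: {17ff}.
Only in c6db's history (ahead): {176c, 39e5, 721d, b518, c6db, d43b} — 6.
Only in 17ff's history (behind): {} — 0.

6 ahead, 0 behind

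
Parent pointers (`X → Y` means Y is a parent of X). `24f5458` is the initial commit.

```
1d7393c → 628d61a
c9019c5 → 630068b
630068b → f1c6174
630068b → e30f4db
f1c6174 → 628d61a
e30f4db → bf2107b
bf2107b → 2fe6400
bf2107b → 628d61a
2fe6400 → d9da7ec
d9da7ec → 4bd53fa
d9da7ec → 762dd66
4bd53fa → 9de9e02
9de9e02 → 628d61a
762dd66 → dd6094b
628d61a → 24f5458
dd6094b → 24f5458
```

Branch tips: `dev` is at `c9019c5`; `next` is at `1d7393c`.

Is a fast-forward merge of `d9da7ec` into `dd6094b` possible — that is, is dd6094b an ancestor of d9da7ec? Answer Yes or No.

Yes

A fast-forward from dd6094b to d9da7ec is possible iff dd6094b is an ancestor of d9da7ec.
Ancestors of d9da7ec: {24f5458, 4bd53fa, 628d61a, 762dd66, 9de9e02, d9da7ec, dd6094b}.
dd6094b is among them, so fast-forward is possible.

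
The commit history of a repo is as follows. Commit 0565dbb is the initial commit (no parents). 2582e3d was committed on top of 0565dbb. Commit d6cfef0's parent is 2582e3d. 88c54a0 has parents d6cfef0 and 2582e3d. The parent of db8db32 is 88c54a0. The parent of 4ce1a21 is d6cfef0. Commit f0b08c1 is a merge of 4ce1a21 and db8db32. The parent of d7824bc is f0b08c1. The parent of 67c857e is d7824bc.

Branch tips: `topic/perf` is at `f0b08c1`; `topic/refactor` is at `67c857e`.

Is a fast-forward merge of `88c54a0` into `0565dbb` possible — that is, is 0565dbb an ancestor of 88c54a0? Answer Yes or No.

A fast-forward from 0565dbb to 88c54a0 is possible iff 0565dbb is an ancestor of 88c54a0.
Ancestors of 88c54a0: {0565dbb, 2582e3d, 88c54a0, d6cfef0}.
0565dbb is among them, so fast-forward is possible.

Yes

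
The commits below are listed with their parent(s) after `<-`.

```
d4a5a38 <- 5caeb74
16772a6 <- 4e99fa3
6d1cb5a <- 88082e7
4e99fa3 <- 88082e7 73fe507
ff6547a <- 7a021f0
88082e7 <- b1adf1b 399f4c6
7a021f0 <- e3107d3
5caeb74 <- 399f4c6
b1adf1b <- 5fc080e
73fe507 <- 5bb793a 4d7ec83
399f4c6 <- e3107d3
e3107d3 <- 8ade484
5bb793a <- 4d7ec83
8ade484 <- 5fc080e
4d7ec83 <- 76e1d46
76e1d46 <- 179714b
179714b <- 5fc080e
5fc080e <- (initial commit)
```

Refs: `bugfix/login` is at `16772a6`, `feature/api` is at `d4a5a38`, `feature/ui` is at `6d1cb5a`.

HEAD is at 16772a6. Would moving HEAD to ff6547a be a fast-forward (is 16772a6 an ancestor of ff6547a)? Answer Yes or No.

No

A fast-forward from 16772a6 to ff6547a is possible iff 16772a6 is an ancestor of ff6547a.
Ancestors of ff6547a: {5fc080e, 7a021f0, 8ade484, e3107d3, ff6547a}.
16772a6 is not among them, so fast-forward is not possible.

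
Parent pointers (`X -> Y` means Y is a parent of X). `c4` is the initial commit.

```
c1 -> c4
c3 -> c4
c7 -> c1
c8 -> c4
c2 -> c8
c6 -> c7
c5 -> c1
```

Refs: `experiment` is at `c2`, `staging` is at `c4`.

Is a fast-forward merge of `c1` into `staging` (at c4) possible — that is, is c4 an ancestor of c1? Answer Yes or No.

A fast-forward from c4 to c1 is possible iff c4 is an ancestor of c1.
Ancestors of c1: {c1, c4}.
c4 is among them, so fast-forward is possible.

Yes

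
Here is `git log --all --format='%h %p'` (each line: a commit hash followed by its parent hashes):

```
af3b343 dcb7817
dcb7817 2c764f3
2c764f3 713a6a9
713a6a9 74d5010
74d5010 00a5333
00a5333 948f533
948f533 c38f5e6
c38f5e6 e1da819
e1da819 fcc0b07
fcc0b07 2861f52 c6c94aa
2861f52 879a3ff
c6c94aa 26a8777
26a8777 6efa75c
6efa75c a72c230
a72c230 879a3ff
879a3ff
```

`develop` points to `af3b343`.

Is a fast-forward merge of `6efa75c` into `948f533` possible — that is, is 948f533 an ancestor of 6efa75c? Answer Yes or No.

A fast-forward from 948f533 to 6efa75c is possible iff 948f533 is an ancestor of 6efa75c.
Ancestors of 6efa75c: {6efa75c, 879a3ff, a72c230}.
948f533 is not among them, so fast-forward is not possible.

No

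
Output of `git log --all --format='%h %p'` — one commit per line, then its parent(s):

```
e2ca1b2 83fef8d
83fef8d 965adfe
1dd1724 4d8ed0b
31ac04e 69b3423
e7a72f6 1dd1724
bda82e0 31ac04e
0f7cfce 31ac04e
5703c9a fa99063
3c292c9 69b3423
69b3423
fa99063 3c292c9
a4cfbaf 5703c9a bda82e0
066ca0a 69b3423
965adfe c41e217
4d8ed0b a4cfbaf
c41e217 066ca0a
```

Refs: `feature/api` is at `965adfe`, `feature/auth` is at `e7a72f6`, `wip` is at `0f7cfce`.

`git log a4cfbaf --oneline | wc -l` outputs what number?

7

Walking parent pointers from a4cfbaf: reachable set = {31ac04e, 3c292c9, 5703c9a, 69b3423, a4cfbaf, bda82e0, fa99063}.
That is 7 commits.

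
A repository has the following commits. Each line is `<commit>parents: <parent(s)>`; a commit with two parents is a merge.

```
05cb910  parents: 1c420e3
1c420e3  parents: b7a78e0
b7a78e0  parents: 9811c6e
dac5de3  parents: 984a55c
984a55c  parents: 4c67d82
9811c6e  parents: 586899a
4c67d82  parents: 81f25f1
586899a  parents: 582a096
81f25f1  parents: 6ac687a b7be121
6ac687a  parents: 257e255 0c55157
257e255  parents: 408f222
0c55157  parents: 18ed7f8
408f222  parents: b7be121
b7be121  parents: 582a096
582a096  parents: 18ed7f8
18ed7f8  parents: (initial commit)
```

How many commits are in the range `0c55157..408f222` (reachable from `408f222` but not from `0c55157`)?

Reachable from 408f222: {18ed7f8, 408f222, 582a096, b7be121}.
Reachable from 0c55157: {0c55157, 18ed7f8}.
In 408f222's history but not 0c55157's: {408f222, 582a096, b7be121} — 3 commits.

3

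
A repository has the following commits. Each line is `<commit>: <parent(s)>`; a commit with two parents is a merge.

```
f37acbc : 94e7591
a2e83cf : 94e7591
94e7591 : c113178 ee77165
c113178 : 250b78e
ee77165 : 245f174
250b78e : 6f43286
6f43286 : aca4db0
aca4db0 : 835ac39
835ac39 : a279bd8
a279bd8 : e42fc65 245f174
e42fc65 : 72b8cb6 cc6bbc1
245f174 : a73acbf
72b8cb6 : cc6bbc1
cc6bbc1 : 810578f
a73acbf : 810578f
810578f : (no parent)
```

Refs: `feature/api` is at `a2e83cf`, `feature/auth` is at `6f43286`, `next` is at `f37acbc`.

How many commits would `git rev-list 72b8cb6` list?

Walking parent pointers from 72b8cb6: reachable set = {72b8cb6, 810578f, cc6bbc1}.
That is 3 commits.

3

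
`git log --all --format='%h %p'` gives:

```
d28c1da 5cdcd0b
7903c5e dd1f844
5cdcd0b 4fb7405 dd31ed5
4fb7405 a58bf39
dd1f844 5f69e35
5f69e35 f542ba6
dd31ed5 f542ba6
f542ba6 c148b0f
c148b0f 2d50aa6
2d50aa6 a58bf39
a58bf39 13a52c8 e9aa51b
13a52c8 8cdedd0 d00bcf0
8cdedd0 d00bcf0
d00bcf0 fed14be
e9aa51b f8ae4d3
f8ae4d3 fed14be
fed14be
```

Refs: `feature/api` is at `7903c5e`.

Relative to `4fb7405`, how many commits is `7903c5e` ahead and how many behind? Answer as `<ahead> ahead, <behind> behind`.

Reachable from 7903c5e: {13a52c8, 2d50aa6, 5f69e35, 7903c5e, 8cdedd0, a58bf39, c148b0f, d00bcf0, dd1f844, e9aa51b, f542ba6, f8ae4d3, fed14be}.
Reachable from 4fb7405: {13a52c8, 4fb7405, 8cdedd0, a58bf39, d00bcf0, e9aa51b, f8ae4d3, fed14be}.
Only in 7903c5e's history (ahead): {2d50aa6, 5f69e35, 7903c5e, c148b0f, dd1f844, f542ba6} — 6.
Only in 4fb7405's history (behind): {4fb7405} — 1.

6 ahead, 1 behind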